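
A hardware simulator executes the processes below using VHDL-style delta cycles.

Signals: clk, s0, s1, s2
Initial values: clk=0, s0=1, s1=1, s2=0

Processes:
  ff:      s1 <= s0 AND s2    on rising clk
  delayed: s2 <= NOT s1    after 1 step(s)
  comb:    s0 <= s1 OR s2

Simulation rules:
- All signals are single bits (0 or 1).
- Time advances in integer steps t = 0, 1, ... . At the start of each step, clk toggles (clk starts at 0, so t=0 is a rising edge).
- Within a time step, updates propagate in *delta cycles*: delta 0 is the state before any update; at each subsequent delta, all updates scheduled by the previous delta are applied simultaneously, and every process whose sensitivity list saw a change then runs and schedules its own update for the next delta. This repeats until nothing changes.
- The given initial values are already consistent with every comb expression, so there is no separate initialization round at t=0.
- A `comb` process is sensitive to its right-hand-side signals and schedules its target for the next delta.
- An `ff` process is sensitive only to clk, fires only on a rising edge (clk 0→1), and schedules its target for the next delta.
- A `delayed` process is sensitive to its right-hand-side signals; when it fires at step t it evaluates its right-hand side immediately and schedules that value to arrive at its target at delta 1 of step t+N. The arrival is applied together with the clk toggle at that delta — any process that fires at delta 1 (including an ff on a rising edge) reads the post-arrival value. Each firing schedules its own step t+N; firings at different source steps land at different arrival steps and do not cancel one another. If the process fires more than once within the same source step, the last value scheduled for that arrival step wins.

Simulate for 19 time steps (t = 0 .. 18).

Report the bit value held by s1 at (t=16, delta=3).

0

t0.Δ0 clk=0 s1=1 s2=0 s0=1
t0.Δ1 clk=1 s1=1 s2=0 s0=1
t0.Δ2 clk=1 s1=0 s2=0 s0=1
t0.Δ3 clk=1 s1=0 s2=0 s0=0
t1.Δ0 clk=1 s1=0 s2=0 s0=0
t1.Δ1 clk=0 s1=0 s2=1 s0=0
t1.Δ2 clk=0 s1=0 s2=1 s0=1
t2.Δ0 clk=0 s1=0 s2=1 s0=1
t2.Δ1 clk=1 s1=0 s2=1 s0=1
t2.Δ2 clk=1 s1=1 s2=1 s0=1
t3.Δ0 clk=1 s1=1 s2=1 s0=1
t3.Δ1 clk=0 s1=1 s2=0 s0=1
t4.Δ0 clk=0 s1=1 s2=0 s0=1
t4.Δ1 clk=1 s1=1 s2=0 s0=1
t4.Δ2 clk=1 s1=0 s2=0 s0=1
t4.Δ3 clk=1 s1=0 s2=0 s0=0
t5.Δ0 clk=1 s1=0 s2=0 s0=0
t5.Δ1 clk=0 s1=0 s2=1 s0=0
t5.Δ2 clk=0 s1=0 s2=1 s0=1
t6.Δ0 clk=0 s1=0 s2=1 s0=1
t6.Δ1 clk=1 s1=0 s2=1 s0=1
t6.Δ2 clk=1 s1=1 s2=1 s0=1
t7.Δ0 clk=1 s1=1 s2=1 s0=1
t7.Δ1 clk=0 s1=1 s2=0 s0=1
t8.Δ0 clk=0 s1=1 s2=0 s0=1
t8.Δ1 clk=1 s1=1 s2=0 s0=1
t8.Δ2 clk=1 s1=0 s2=0 s0=1
t8.Δ3 clk=1 s1=0 s2=0 s0=0
t9.Δ0 clk=1 s1=0 s2=0 s0=0
t9.Δ1 clk=0 s1=0 s2=1 s0=0
t9.Δ2 clk=0 s1=0 s2=1 s0=1
t10.Δ0 clk=0 s1=0 s2=1 s0=1
t10.Δ1 clk=1 s1=0 s2=1 s0=1
t10.Δ2 clk=1 s1=1 s2=1 s0=1
t11.Δ0 clk=1 s1=1 s2=1 s0=1
t11.Δ1 clk=0 s1=1 s2=0 s0=1
t12.Δ0 clk=0 s1=1 s2=0 s0=1
t12.Δ1 clk=1 s1=1 s2=0 s0=1
t12.Δ2 clk=1 s1=0 s2=0 s0=1
t12.Δ3 clk=1 s1=0 s2=0 s0=0
t13.Δ0 clk=1 s1=0 s2=0 s0=0
t13.Δ1 clk=0 s1=0 s2=1 s0=0
t13.Δ2 clk=0 s1=0 s2=1 s0=1
t14.Δ0 clk=0 s1=0 s2=1 s0=1
t14.Δ1 clk=1 s1=0 s2=1 s0=1
t14.Δ2 clk=1 s1=1 s2=1 s0=1
t15.Δ0 clk=1 s1=1 s2=1 s0=1
t15.Δ1 clk=0 s1=1 s2=0 s0=1
t16.Δ0 clk=0 s1=1 s2=0 s0=1
t16.Δ1 clk=1 s1=1 s2=0 s0=1
t16.Δ2 clk=1 s1=0 s2=0 s0=1
t16.Δ3 clk=1 s1=0 s2=0 s0=0
t17.Δ0 clk=1 s1=0 s2=0 s0=0
t17.Δ1 clk=0 s1=0 s2=1 s0=0
t17.Δ2 clk=0 s1=0 s2=1 s0=1
t18.Δ0 clk=0 s1=0 s2=1 s0=1
t18.Δ1 clk=1 s1=0 s2=1 s0=1
t18.Δ2 clk=1 s1=1 s2=1 s0=1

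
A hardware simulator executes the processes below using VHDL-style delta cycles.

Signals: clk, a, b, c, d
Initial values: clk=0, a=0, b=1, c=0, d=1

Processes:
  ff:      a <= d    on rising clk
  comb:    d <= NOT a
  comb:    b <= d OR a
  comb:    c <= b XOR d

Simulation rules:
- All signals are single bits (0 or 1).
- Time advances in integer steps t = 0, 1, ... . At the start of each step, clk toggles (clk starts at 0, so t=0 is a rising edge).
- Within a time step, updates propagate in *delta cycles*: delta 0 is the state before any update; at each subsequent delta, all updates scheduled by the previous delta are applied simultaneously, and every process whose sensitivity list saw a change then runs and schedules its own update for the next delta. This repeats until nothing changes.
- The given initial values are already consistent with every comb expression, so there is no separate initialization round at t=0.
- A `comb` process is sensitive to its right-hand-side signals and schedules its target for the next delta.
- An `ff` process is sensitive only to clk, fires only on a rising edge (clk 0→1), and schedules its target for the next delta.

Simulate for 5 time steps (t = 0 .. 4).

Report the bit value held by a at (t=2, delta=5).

0

t0.Δ0 clk=0 d=1 c=0 b=1 a=0
t0.Δ1 clk=1 d=1 c=0 b=1 a=0
t0.Δ2 clk=1 d=1 c=0 b=1 a=1
t0.Δ3 clk=1 d=0 c=0 b=1 a=1
t0.Δ4 clk=1 d=0 c=1 b=1 a=1
t1.Δ0 clk=1 d=0 c=1 b=1 a=1
t1.Δ1 clk=0 d=0 c=1 b=1 a=1
t2.Δ0 clk=0 d=0 c=1 b=1 a=1
t2.Δ1 clk=1 d=0 c=1 b=1 a=1
t2.Δ2 clk=1 d=0 c=1 b=1 a=0
t2.Δ3 clk=1 d=1 c=1 b=0 a=0
t2.Δ4 clk=1 d=1 c=1 b=1 a=0
t2.Δ5 clk=1 d=1 c=0 b=1 a=0
t3.Δ0 clk=1 d=1 c=0 b=1 a=0
t3.Δ1 clk=0 d=1 c=0 b=1 a=0
t4.Δ0 clk=0 d=1 c=0 b=1 a=0
t4.Δ1 clk=1 d=1 c=0 b=1 a=0
t4.Δ2 clk=1 d=1 c=0 b=1 a=1
t4.Δ3 clk=1 d=0 c=0 b=1 a=1
t4.Δ4 clk=1 d=0 c=1 b=1 a=1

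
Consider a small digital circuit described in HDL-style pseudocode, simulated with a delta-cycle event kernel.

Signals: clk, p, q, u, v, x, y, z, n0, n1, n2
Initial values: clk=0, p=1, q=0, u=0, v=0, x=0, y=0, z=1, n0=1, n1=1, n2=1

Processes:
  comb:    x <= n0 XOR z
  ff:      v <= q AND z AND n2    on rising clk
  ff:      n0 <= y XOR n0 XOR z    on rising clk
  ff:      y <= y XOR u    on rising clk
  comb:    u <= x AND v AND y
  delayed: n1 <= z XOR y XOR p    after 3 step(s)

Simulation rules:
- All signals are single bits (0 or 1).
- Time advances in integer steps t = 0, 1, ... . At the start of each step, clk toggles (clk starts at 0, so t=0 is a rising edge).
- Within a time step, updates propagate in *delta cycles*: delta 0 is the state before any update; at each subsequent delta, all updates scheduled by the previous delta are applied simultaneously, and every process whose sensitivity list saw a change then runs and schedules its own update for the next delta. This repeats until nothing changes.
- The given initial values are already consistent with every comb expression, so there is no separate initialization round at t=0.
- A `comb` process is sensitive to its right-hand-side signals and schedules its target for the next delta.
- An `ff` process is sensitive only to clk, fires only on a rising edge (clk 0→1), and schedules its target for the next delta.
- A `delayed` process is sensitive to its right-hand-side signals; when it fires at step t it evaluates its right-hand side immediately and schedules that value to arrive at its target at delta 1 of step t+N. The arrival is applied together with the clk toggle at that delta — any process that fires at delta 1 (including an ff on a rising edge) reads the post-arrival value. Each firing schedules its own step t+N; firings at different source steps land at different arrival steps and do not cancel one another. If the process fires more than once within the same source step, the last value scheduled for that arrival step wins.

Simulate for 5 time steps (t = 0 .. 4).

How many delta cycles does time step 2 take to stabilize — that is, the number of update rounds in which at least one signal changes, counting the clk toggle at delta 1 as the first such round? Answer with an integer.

[bits: p,x,z,y,n1,n2,clk,q,v,n0,u]
t=0: Δ0=10101100010 Δ1=10101110010 Δ2=10101110000 Δ3=11101110000 | 3Δ
t=1: Δ0=11101110000 Δ1=11101100000 | 1Δ
t=2: Δ0=11101100000 Δ1=11101110000 Δ2=11101110010 Δ3=10101110010 | 3Δ
t=3: Δ0=10101110010 Δ1=10101100010 | 1Δ
t=4: Δ0=10101100010 Δ1=10101110010 Δ2=10101110000 Δ3=11101110000 | 3Δ

3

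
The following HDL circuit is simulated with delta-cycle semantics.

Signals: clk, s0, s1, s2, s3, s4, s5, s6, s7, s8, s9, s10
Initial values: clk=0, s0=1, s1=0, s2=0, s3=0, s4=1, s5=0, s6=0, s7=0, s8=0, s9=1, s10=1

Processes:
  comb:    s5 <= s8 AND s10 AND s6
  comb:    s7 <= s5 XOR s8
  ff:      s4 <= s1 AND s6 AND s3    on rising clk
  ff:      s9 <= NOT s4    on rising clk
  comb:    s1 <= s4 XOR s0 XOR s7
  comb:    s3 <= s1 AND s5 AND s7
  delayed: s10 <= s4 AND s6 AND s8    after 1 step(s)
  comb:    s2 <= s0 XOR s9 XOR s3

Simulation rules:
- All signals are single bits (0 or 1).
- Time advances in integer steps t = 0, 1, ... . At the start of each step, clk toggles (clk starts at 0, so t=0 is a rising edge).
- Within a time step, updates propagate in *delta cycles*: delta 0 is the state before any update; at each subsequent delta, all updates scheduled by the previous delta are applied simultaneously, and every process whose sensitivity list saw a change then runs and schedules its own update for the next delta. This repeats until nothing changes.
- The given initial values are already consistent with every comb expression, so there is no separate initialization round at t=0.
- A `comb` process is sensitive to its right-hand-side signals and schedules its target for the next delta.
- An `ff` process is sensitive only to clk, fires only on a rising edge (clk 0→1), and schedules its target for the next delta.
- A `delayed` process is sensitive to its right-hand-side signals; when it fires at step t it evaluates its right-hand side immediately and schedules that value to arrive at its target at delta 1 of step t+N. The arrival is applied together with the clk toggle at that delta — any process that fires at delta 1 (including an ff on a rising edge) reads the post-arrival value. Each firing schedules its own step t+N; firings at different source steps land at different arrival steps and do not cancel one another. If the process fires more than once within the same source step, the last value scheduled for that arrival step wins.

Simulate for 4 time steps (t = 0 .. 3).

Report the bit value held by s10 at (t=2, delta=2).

0

[bits: s7,s8,s0,s3,s9,s1,s10,s4,s2,s6,clk,s5]
t=0: Δ0=001010110000 Δ1=001010110010 Δ2=001000100010 Δ3=001001101010 | 3Δ
t=1: Δ0=001001101010 Δ1=001001001000 | 1Δ
t=2: Δ0=001001001000 Δ1=001001001010 Δ2=001011001010 Δ3=001011000010 | 3Δ
t=3: Δ0=001011000010 Δ1=001011000000 | 1Δ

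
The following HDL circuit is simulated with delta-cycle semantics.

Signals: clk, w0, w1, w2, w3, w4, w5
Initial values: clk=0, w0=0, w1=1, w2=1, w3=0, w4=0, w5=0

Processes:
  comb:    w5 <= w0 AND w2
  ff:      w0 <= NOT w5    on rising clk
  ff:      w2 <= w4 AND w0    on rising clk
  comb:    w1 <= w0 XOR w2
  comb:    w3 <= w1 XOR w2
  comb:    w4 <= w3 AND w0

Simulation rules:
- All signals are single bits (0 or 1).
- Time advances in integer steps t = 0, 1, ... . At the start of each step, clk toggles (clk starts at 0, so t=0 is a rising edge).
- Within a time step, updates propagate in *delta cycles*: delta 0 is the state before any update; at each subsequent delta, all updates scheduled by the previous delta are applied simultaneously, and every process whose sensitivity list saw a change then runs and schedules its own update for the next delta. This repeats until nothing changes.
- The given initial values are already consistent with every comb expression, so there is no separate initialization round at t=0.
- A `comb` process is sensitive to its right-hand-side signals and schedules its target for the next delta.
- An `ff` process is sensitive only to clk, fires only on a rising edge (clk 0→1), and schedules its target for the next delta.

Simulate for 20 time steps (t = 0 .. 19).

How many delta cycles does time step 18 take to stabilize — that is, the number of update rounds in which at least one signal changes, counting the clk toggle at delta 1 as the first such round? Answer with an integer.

t=0 Δ0: w3=0 clk=0 w1=1 w4=0 w5=0 w2=1 w0=0
  Δ1: clk:0→1
  Δ2: w2:1→0, w0:0→1
  Δ3: w3:0→1
  Δ4: w4:0→1
  (4Δ to stable)
t=1 Δ0: w3=1 clk=1 w1=1 w4=1 w5=0 w2=0 w0=1
  Δ1: clk:1→0
  (1Δ to stable)
t=2 Δ0: w3=1 clk=0 w1=1 w4=1 w5=0 w2=0 w0=1
  Δ1: clk:0→1
  Δ2: w2:0→1
  Δ3: w3:1→0, w1:1→0, w5:0→1
  Δ4: w3:0→1, w4:1→0
  Δ5: w4:0→1
  (5Δ to stable)
t=3 Δ0: w3=1 clk=1 w1=0 w4=1 w5=1 w2=1 w0=1
  Δ1: clk:1→0
  (1Δ to stable)
t=4 Δ0: w3=1 clk=0 w1=0 w4=1 w5=1 w2=1 w0=1
  Δ1: clk:0→1
  Δ2: w0:1→0
  Δ3: w1:0→1, w4:1→0, w5:1→0
  Δ4: w3:1→0
  (4Δ to stable)
t=5 Δ0: w3=0 clk=1 w1=1 w4=0 w5=0 w2=1 w0=0
  Δ1: clk:1→0
  (1Δ to stable)
t=6 Δ0: w3=0 clk=0 w1=1 w4=0 w5=0 w2=1 w0=0
  Δ1: clk:0→1
  Δ2: w2:1→0, w0:0→1
  Δ3: w3:0→1
  Δ4: w4:0→1
  (4Δ to stable)
t=7 Δ0: w3=1 clk=1 w1=1 w4=1 w5=0 w2=0 w0=1
  Δ1: clk:1→0
  (1Δ to stable)
t=8 Δ0: w3=1 clk=0 w1=1 w4=1 w5=0 w2=0 w0=1
  Δ1: clk:0→1
  Δ2: w2:0→1
  Δ3: w3:1→0, w1:1→0, w5:0→1
  Δ4: w3:0→1, w4:1→0
  Δ5: w4:0→1
  (5Δ to stable)
t=9 Δ0: w3=1 clk=1 w1=0 w4=1 w5=1 w2=1 w0=1
  Δ1: clk:1→0
  (1Δ to stable)
t=10 Δ0: w3=1 clk=0 w1=0 w4=1 w5=1 w2=1 w0=1
  Δ1: clk:0→1
  Δ2: w0:1→0
  Δ3: w1:0→1, w4:1→0, w5:1→0
  Δ4: w3:1→0
  (4Δ to stable)
t=11 Δ0: w3=0 clk=1 w1=1 w4=0 w5=0 w2=1 w0=0
  Δ1: clk:1→0
  (1Δ to stable)
t=12 Δ0: w3=0 clk=0 w1=1 w4=0 w5=0 w2=1 w0=0
  Δ1: clk:0→1
  Δ2: w2:1→0, w0:0→1
  Δ3: w3:0→1
  Δ4: w4:0→1
  (4Δ to stable)
t=13 Δ0: w3=1 clk=1 w1=1 w4=1 w5=0 w2=0 w0=1
  Δ1: clk:1→0
  (1Δ to stable)
t=14 Δ0: w3=1 clk=0 w1=1 w4=1 w5=0 w2=0 w0=1
  Δ1: clk:0→1
  Δ2: w2:0→1
  Δ3: w3:1→0, w1:1→0, w5:0→1
  Δ4: w3:0→1, w4:1→0
  Δ5: w4:0→1
  (5Δ to stable)
t=15 Δ0: w3=1 clk=1 w1=0 w4=1 w5=1 w2=1 w0=1
  Δ1: clk:1→0
  (1Δ to stable)
t=16 Δ0: w3=1 clk=0 w1=0 w4=1 w5=1 w2=1 w0=1
  Δ1: clk:0→1
  Δ2: w0:1→0
  Δ3: w1:0→1, w4:1→0, w5:1→0
  Δ4: w3:1→0
  (4Δ to stable)
t=17 Δ0: w3=0 clk=1 w1=1 w4=0 w5=0 w2=1 w0=0
  Δ1: clk:1→0
  (1Δ to stable)
t=18 Δ0: w3=0 clk=0 w1=1 w4=0 w5=0 w2=1 w0=0
  Δ1: clk:0→1
  Δ2: w2:1→0, w0:0→1
  Δ3: w3:0→1
  Δ4: w4:0→1
  (4Δ to stable)
t=19 Δ0: w3=1 clk=1 w1=1 w4=1 w5=0 w2=0 w0=1
  Δ1: clk:1→0
  (1Δ to stable)

4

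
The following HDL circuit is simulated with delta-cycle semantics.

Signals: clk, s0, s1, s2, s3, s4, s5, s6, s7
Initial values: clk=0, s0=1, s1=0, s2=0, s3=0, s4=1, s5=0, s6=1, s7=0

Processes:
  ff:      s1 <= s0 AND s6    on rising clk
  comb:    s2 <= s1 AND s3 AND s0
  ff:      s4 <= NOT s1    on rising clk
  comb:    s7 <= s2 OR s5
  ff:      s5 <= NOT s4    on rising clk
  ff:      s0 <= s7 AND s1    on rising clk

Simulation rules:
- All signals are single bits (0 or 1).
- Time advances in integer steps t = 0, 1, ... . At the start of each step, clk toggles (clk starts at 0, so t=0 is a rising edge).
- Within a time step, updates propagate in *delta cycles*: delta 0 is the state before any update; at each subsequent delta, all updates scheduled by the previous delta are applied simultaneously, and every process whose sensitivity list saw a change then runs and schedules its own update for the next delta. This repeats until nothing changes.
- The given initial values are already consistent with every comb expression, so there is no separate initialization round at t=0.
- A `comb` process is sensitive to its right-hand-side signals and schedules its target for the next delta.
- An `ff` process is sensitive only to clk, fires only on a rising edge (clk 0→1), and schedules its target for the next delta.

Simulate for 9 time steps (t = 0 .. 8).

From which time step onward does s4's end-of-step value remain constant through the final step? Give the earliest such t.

t=0 Δ0: s7=0 s1=0 clk=0 s3=0 s0=1 s2=0 s5=0 s4=1 s6=1
  Δ1: clk:0→1
  Δ2: s1:0→1, s0:1→0
  (2Δ to stable)
t=1 Δ0: s7=0 s1=1 clk=1 s3=0 s0=0 s2=0 s5=0 s4=1 s6=1
  Δ1: clk:1→0
  (1Δ to stable)
t=2 Δ0: s7=0 s1=1 clk=0 s3=0 s0=0 s2=0 s5=0 s4=1 s6=1
  Δ1: clk:0→1
  Δ2: s1:1→0, s4:1→0
  (2Δ to stable)
t=3 Δ0: s7=0 s1=0 clk=1 s3=0 s0=0 s2=0 s5=0 s4=0 s6=1
  Δ1: clk:1→0
  (1Δ to stable)
t=4 Δ0: s7=0 s1=0 clk=0 s3=0 s0=0 s2=0 s5=0 s4=0 s6=1
  Δ1: clk:0→1
  Δ2: s5:0→1, s4:0→1
  Δ3: s7:0→1
  (3Δ to stable)
t=5 Δ0: s7=1 s1=0 clk=1 s3=0 s0=0 s2=0 s5=1 s4=1 s6=1
  Δ1: clk:1→0
  (1Δ to stable)
t=6 Δ0: s7=1 s1=0 clk=0 s3=0 s0=0 s2=0 s5=1 s4=1 s6=1
  Δ1: clk:0→1
  Δ2: s5:1→0
  Δ3: s7:1→0
  (3Δ to stable)
t=7 Δ0: s7=0 s1=0 clk=1 s3=0 s0=0 s2=0 s5=0 s4=1 s6=1
  Δ1: clk:1→0
  (1Δ to stable)
t=8 Δ0: s7=0 s1=0 clk=0 s3=0 s0=0 s2=0 s5=0 s4=1 s6=1
  Δ1: clk:0→1
  (1Δ to stable)

4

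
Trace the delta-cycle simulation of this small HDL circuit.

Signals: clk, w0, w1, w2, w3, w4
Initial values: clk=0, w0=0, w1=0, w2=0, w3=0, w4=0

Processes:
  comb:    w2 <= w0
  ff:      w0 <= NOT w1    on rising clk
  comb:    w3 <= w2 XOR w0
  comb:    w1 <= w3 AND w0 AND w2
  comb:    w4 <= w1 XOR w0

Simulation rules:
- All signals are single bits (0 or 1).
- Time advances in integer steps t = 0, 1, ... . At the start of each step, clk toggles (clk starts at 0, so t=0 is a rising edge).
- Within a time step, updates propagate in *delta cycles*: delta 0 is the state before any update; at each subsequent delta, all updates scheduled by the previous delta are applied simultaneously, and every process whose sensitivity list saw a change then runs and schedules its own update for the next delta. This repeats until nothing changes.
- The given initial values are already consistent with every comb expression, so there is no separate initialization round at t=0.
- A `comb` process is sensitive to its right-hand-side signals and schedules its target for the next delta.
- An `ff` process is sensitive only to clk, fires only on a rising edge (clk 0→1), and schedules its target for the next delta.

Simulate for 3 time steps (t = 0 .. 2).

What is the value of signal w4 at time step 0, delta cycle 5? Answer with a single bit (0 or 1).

0

[bits: w2,clk,w0,w3,w1,w4]
t=0: Δ0=000000 Δ1=010000 Δ2=011000 Δ3=111101 Δ4=111011 Δ5=111000 Δ6=111001 | 6Δ
t=1: Δ0=111001 Δ1=101001 | 1Δ
t=2: Δ0=101001 Δ1=111001 | 1Δ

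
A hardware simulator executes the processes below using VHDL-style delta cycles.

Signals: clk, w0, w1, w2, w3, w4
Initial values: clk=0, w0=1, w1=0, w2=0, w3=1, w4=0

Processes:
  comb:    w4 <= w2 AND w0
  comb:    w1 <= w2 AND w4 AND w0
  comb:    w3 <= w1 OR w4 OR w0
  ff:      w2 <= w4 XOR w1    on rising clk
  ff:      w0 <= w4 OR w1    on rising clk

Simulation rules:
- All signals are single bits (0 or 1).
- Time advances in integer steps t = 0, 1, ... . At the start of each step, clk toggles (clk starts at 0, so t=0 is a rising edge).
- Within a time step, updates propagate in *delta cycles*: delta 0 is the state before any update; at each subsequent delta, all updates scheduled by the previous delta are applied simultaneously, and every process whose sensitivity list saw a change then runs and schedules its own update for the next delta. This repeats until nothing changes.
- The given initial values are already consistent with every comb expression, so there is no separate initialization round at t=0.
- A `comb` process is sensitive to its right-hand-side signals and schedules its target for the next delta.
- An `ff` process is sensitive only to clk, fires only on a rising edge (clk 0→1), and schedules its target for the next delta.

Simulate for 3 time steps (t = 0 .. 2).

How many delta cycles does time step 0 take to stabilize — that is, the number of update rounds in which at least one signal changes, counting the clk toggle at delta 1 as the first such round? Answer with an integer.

3

t=0 Δ0: w2=0 w0=1 w4=0 clk=0 w1=0 w3=1
  Δ1: clk:0→1
  Δ2: w0:1→0
  Δ3: w3:1→0
  (3Δ to stable)
t=1 Δ0: w2=0 w0=0 w4=0 clk=1 w1=0 w3=0
  Δ1: clk:1→0
  (1Δ to stable)
t=2 Δ0: w2=0 w0=0 w4=0 clk=0 w1=0 w3=0
  Δ1: clk:0→1
  (1Δ to stable)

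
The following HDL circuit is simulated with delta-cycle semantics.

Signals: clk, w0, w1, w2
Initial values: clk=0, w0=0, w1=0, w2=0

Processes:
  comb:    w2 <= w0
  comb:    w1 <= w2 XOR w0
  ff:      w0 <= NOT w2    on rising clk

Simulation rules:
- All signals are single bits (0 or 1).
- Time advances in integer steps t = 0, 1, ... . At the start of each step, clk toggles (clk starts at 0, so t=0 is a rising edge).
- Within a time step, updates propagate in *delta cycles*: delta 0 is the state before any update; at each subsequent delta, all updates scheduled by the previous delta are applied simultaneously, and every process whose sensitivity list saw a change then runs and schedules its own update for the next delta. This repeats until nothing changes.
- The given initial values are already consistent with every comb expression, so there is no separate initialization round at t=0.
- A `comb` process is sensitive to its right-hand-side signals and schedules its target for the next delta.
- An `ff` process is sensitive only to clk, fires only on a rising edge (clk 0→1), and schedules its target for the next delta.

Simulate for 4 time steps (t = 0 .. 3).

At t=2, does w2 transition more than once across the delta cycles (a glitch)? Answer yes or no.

[bits: w1,clk,w0,w2]
t=0: Δ0=0000 Δ1=0100 Δ2=0110 Δ3=1111 Δ4=0111 | 4Δ
t=1: Δ0=0111 Δ1=0011 | 1Δ
t=2: Δ0=0011 Δ1=0111 Δ2=0101 Δ3=1100 Δ4=0100 | 4Δ
t=3: Δ0=0100 Δ1=0000 | 1Δ

no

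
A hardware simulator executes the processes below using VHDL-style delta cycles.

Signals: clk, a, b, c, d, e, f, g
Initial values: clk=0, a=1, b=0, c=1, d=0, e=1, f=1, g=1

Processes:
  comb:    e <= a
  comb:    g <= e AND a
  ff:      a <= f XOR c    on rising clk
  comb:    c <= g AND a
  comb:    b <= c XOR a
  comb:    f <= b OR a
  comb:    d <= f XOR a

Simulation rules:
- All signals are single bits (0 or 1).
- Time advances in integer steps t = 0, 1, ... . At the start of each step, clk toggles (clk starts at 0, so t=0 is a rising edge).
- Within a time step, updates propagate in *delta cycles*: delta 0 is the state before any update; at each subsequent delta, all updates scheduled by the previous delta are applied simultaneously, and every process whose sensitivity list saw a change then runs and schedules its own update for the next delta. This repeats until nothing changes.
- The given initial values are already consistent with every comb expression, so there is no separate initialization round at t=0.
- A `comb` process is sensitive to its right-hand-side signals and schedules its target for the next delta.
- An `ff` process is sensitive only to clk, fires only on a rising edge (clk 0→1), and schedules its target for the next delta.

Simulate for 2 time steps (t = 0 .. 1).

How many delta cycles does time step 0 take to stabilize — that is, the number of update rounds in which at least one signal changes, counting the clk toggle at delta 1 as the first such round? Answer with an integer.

[bits: clk,e,f,d,c,b,a,g]
t=0: Δ0=01101011 Δ1=11101011 Δ2=11101001 Δ3=10010100 Δ4=10100000 Δ5=10010000 Δ6=10000000 | 6Δ
t=1: Δ0=10000000 Δ1=00000000 | 1Δ

6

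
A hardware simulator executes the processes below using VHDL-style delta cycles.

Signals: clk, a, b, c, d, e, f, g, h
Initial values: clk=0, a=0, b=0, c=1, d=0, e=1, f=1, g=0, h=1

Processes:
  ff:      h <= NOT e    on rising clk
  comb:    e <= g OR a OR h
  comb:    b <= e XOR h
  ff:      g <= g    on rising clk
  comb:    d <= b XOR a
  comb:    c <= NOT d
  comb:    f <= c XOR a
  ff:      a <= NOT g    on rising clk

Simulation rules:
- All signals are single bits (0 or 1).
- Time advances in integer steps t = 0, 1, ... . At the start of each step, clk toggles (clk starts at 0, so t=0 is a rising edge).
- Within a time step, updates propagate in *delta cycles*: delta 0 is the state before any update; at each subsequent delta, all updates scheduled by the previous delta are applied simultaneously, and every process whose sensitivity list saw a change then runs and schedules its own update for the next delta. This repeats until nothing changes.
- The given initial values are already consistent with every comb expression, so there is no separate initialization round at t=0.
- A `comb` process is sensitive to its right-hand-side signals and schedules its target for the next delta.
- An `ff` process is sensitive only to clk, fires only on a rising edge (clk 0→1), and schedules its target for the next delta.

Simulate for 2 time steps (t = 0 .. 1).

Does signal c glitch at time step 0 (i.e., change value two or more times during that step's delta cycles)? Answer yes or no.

yes

t0.Δ0 f=1 e=1 b=0 clk=0 d=0 c=1 a=0 g=0 h=1
t0.Δ1 f=1 e=1 b=0 clk=1 d=0 c=1 a=0 g=0 h=1
t0.Δ2 f=1 e=1 b=0 clk=1 d=0 c=1 a=1 g=0 h=0
t0.Δ3 f=0 e=1 b=1 clk=1 d=1 c=1 a=1 g=0 h=0
t0.Δ4 f=0 e=1 b=1 clk=1 d=0 c=0 a=1 g=0 h=0
t0.Δ5 f=1 e=1 b=1 clk=1 d=0 c=1 a=1 g=0 h=0
t0.Δ6 f=0 e=1 b=1 clk=1 d=0 c=1 a=1 g=0 h=0
t1.Δ0 f=0 e=1 b=1 clk=1 d=0 c=1 a=1 g=0 h=0
t1.Δ1 f=0 e=1 b=1 clk=0 d=0 c=1 a=1 g=0 h=0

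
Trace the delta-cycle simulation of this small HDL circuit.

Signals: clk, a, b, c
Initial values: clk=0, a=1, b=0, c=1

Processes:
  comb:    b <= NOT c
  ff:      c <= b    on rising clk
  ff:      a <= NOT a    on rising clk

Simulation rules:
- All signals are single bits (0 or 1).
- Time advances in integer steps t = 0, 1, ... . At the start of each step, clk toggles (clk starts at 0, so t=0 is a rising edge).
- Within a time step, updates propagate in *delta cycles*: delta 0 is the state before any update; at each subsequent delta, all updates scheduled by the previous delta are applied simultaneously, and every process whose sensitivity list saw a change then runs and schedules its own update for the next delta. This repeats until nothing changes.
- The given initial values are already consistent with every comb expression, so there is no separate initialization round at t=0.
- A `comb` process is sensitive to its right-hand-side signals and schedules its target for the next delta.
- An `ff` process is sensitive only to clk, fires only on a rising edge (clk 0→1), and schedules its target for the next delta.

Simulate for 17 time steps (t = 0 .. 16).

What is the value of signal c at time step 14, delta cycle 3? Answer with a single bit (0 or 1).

1

[bits: b,c,a,clk]
t=0: Δ0=0110 Δ1=0111 Δ2=0001 Δ3=1001 | 3Δ
t=1: Δ0=1001 Δ1=1000 | 1Δ
t=2: Δ0=1000 Δ1=1001 Δ2=1111 Δ3=0111 | 3Δ
t=3: Δ0=0111 Δ1=0110 | 1Δ
t=4: Δ0=0110 Δ1=0111 Δ2=0001 Δ3=1001 | 3Δ
t=5: Δ0=1001 Δ1=1000 | 1Δ
t=6: Δ0=1000 Δ1=1001 Δ2=1111 Δ3=0111 | 3Δ
t=7: Δ0=0111 Δ1=0110 | 1Δ
t=8: Δ0=0110 Δ1=0111 Δ2=0001 Δ3=1001 | 3Δ
t=9: Δ0=1001 Δ1=1000 | 1Δ
t=10: Δ0=1000 Δ1=1001 Δ2=1111 Δ3=0111 | 3Δ
t=11: Δ0=0111 Δ1=0110 | 1Δ
t=12: Δ0=0110 Δ1=0111 Δ2=0001 Δ3=1001 | 3Δ
t=13: Δ0=1001 Δ1=1000 | 1Δ
t=14: Δ0=1000 Δ1=1001 Δ2=1111 Δ3=0111 | 3Δ
t=15: Δ0=0111 Δ1=0110 | 1Δ
t=16: Δ0=0110 Δ1=0111 Δ2=0001 Δ3=1001 | 3Δ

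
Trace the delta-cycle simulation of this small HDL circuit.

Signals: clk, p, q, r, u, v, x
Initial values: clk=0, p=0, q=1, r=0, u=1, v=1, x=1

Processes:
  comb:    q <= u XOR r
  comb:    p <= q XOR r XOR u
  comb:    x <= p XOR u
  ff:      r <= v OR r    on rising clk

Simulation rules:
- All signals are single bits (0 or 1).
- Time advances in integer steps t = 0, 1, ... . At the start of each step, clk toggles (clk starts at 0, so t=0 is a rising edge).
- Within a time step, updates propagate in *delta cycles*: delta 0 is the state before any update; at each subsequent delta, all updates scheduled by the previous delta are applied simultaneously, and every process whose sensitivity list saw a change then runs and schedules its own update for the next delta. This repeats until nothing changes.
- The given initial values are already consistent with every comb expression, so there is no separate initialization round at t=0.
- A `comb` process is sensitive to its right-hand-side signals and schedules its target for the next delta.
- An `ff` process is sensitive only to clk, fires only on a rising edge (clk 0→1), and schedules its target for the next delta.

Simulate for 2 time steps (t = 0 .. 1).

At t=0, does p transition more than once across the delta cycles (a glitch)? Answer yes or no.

yes

t=0 Δ0: q=1 p=0 r=0 clk=0 x=1 u=1 v=1
  Δ1: clk:0→1
  Δ2: r:0→1
  Δ3: q:1→0, p:0→1
  Δ4: p:1→0, x:1→0
  Δ5: x:0→1
  (5Δ to stable)
t=1 Δ0: q=0 p=0 r=1 clk=1 x=1 u=1 v=1
  Δ1: clk:1→0
  (1Δ to stable)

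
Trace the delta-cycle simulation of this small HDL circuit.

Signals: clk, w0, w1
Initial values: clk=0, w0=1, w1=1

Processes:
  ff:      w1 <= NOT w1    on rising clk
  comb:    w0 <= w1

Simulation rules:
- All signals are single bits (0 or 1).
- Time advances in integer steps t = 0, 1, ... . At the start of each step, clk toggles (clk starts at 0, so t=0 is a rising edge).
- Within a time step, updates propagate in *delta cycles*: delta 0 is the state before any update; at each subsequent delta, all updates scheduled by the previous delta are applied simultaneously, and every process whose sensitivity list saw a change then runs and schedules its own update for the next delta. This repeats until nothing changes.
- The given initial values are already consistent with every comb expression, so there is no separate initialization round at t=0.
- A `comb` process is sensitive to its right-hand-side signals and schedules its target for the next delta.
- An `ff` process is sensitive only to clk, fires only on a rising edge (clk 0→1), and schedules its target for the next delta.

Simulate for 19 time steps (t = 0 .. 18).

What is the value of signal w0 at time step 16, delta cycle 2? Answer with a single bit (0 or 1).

1

t=0 Δ0: w1=1 clk=0 w0=1
  Δ1: clk:0→1
  Δ2: w1:1→0
  Δ3: w0:1→0
  (3Δ to stable)
t=1 Δ0: w1=0 clk=1 w0=0
  Δ1: clk:1→0
  (1Δ to stable)
t=2 Δ0: w1=0 clk=0 w0=0
  Δ1: clk:0→1
  Δ2: w1:0→1
  Δ3: w0:0→1
  (3Δ to stable)
t=3 Δ0: w1=1 clk=1 w0=1
  Δ1: clk:1→0
  (1Δ to stable)
t=4 Δ0: w1=1 clk=0 w0=1
  Δ1: clk:0→1
  Δ2: w1:1→0
  Δ3: w0:1→0
  (3Δ to stable)
t=5 Δ0: w1=0 clk=1 w0=0
  Δ1: clk:1→0
  (1Δ to stable)
t=6 Δ0: w1=0 clk=0 w0=0
  Δ1: clk:0→1
  Δ2: w1:0→1
  Δ3: w0:0→1
  (3Δ to stable)
t=7 Δ0: w1=1 clk=1 w0=1
  Δ1: clk:1→0
  (1Δ to stable)
t=8 Δ0: w1=1 clk=0 w0=1
  Δ1: clk:0→1
  Δ2: w1:1→0
  Δ3: w0:1→0
  (3Δ to stable)
t=9 Δ0: w1=0 clk=1 w0=0
  Δ1: clk:1→0
  (1Δ to stable)
t=10 Δ0: w1=0 clk=0 w0=0
  Δ1: clk:0→1
  Δ2: w1:0→1
  Δ3: w0:0→1
  (3Δ to stable)
t=11 Δ0: w1=1 clk=1 w0=1
  Δ1: clk:1→0
  (1Δ to stable)
t=12 Δ0: w1=1 clk=0 w0=1
  Δ1: clk:0→1
  Δ2: w1:1→0
  Δ3: w0:1→0
  (3Δ to stable)
t=13 Δ0: w1=0 clk=1 w0=0
  Δ1: clk:1→0
  (1Δ to stable)
t=14 Δ0: w1=0 clk=0 w0=0
  Δ1: clk:0→1
  Δ2: w1:0→1
  Δ3: w0:0→1
  (3Δ to stable)
t=15 Δ0: w1=1 clk=1 w0=1
  Δ1: clk:1→0
  (1Δ to stable)
t=16 Δ0: w1=1 clk=0 w0=1
  Δ1: clk:0→1
  Δ2: w1:1→0
  Δ3: w0:1→0
  (3Δ to stable)
t=17 Δ0: w1=0 clk=1 w0=0
  Δ1: clk:1→0
  (1Δ to stable)
t=18 Δ0: w1=0 clk=0 w0=0
  Δ1: clk:0→1
  Δ2: w1:0→1
  Δ3: w0:0→1
  (3Δ to stable)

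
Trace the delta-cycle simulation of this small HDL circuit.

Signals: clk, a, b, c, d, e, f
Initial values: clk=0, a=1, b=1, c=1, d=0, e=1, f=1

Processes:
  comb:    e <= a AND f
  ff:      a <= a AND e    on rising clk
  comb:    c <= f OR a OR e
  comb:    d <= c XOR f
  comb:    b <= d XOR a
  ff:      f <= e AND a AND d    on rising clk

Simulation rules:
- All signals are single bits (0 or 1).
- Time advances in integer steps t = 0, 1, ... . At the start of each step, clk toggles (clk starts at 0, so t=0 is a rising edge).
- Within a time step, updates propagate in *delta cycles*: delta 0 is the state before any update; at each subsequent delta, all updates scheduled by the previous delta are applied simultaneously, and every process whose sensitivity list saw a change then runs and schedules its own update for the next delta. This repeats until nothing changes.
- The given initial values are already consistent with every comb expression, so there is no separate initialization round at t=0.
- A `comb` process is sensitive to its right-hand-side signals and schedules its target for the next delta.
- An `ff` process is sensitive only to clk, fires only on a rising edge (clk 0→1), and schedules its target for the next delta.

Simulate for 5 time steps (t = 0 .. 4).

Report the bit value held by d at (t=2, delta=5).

[bits: clk,a,c,d,f,b,e]
t=0: Δ0=0110111 Δ1=1110111 Δ2=1110011 Δ3=1111010 Δ4=1111000 | 4Δ
t=1: Δ0=1111000 Δ1=0111000 | 1Δ
t=2: Δ0=0111000 Δ1=1111000 Δ2=1011000 Δ3=1001010 Δ4=1000010 Δ5=1000000 | 5Δ
t=3: Δ0=1000000 Δ1=0000000 | 1Δ
t=4: Δ0=0000000 Δ1=1000000 | 1Δ

0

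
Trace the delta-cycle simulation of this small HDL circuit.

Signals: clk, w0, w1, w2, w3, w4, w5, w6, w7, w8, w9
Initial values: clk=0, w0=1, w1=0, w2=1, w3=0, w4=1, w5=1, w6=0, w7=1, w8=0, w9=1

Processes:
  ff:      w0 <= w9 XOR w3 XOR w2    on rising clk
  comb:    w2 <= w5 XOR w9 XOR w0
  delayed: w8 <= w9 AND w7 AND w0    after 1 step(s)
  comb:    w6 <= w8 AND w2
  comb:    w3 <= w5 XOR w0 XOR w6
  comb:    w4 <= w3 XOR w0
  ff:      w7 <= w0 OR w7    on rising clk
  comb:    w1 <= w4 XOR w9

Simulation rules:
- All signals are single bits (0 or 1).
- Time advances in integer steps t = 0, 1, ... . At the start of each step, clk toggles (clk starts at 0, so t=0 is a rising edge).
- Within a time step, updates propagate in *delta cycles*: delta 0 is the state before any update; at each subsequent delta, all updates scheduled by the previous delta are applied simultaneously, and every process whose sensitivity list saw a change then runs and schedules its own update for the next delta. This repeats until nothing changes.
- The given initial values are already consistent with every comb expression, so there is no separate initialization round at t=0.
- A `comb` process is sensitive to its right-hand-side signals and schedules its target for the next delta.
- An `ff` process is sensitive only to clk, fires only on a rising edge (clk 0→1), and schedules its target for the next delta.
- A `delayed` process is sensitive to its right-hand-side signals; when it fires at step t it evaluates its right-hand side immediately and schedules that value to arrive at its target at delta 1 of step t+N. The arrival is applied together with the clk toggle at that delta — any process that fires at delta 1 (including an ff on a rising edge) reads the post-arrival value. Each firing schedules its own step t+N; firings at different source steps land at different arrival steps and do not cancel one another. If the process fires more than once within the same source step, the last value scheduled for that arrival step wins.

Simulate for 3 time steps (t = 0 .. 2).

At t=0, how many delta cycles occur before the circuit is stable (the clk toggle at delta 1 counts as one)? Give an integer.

t=0 Δ0: w7=1 w6=0 w4=1 w0=1 w8=0 w9=1 clk=0 w1=0 w3=0 w2=1 w5=1
  Δ1: clk:0→1
  Δ2: w0:1→0
  Δ3: w4:1→0, w3:0→1, w2:1→0
  Δ4: w4:0→1, w1:0→1
  Δ5: w1:1→0
  (5Δ to stable)
t=1 Δ0: w7=1 w6=0 w4=1 w0=0 w8=0 w9=1 clk=1 w1=0 w3=1 w2=0 w5=1
  Δ1: clk:1→0
  (1Δ to stable)
t=2 Δ0: w7=1 w6=0 w4=1 w0=0 w8=0 w9=1 clk=0 w1=0 w3=1 w2=0 w5=1
  Δ1: clk:0→1
  (1Δ to stable)

5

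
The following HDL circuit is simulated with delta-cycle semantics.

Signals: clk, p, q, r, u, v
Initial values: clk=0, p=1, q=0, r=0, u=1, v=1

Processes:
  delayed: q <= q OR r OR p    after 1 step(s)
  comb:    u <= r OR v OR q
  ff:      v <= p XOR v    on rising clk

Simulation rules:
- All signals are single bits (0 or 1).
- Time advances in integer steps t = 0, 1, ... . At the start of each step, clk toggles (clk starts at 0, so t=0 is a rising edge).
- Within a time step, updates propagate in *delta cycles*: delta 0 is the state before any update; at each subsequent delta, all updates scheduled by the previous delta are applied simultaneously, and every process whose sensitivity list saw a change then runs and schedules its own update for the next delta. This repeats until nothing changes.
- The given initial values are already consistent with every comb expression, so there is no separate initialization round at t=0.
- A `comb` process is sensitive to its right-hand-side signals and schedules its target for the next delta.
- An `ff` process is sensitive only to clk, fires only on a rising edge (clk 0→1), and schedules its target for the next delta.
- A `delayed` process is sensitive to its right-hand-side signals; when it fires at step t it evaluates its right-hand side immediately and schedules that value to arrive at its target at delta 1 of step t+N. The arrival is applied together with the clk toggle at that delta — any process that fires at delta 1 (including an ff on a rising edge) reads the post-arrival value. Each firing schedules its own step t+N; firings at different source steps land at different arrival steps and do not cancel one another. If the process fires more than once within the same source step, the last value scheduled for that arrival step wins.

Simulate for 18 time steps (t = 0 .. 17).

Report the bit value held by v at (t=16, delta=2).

t=0 Δ0: p=1 v=1 u=1 r=0 clk=0 q=0
  Δ1: clk:0→1
  Δ2: v:1→0
  Δ3: u:1→0
  (3Δ to stable)
t=1 Δ0: p=1 v=0 u=0 r=0 clk=1 q=0
  Δ1: clk:1→0
  (1Δ to stable)
t=2 Δ0: p=1 v=0 u=0 r=0 clk=0 q=0
  Δ1: clk:0→1
  Δ2: v:0→1
  Δ3: u:0→1
  (3Δ to stable)
t=3 Δ0: p=1 v=1 u=1 r=0 clk=1 q=0
  Δ1: clk:1→0
  (1Δ to stable)
t=4 Δ0: p=1 v=1 u=1 r=0 clk=0 q=0
  Δ1: clk:0→1
  Δ2: v:1→0
  Δ3: u:1→0
  (3Δ to stable)
t=5 Δ0: p=1 v=0 u=0 r=0 clk=1 q=0
  Δ1: clk:1→0
  (1Δ to stable)
t=6 Δ0: p=1 v=0 u=0 r=0 clk=0 q=0
  Δ1: clk:0→1
  Δ2: v:0→1
  Δ3: u:0→1
  (3Δ to stable)
t=7 Δ0: p=1 v=1 u=1 r=0 clk=1 q=0
  Δ1: clk:1→0
  (1Δ to stable)
t=8 Δ0: p=1 v=1 u=1 r=0 clk=0 q=0
  Δ1: clk:0→1
  Δ2: v:1→0
  Δ3: u:1→0
  (3Δ to stable)
t=9 Δ0: p=1 v=0 u=0 r=0 clk=1 q=0
  Δ1: clk:1→0
  (1Δ to stable)
t=10 Δ0: p=1 v=0 u=0 r=0 clk=0 q=0
  Δ1: clk:0→1
  Δ2: v:0→1
  Δ3: u:0→1
  (3Δ to stable)
t=11 Δ0: p=1 v=1 u=1 r=0 clk=1 q=0
  Δ1: clk:1→0
  (1Δ to stable)
t=12 Δ0: p=1 v=1 u=1 r=0 clk=0 q=0
  Δ1: clk:0→1
  Δ2: v:1→0
  Δ3: u:1→0
  (3Δ to stable)
t=13 Δ0: p=1 v=0 u=0 r=0 clk=1 q=0
  Δ1: clk:1→0
  (1Δ to stable)
t=14 Δ0: p=1 v=0 u=0 r=0 clk=0 q=0
  Δ1: clk:0→1
  Δ2: v:0→1
  Δ3: u:0→1
  (3Δ to stable)
t=15 Δ0: p=1 v=1 u=1 r=0 clk=1 q=0
  Δ1: clk:1→0
  (1Δ to stable)
t=16 Δ0: p=1 v=1 u=1 r=0 clk=0 q=0
  Δ1: clk:0→1
  Δ2: v:1→0
  Δ3: u:1→0
  (3Δ to stable)
t=17 Δ0: p=1 v=0 u=0 r=0 clk=1 q=0
  Δ1: clk:1→0
  (1Δ to stable)

0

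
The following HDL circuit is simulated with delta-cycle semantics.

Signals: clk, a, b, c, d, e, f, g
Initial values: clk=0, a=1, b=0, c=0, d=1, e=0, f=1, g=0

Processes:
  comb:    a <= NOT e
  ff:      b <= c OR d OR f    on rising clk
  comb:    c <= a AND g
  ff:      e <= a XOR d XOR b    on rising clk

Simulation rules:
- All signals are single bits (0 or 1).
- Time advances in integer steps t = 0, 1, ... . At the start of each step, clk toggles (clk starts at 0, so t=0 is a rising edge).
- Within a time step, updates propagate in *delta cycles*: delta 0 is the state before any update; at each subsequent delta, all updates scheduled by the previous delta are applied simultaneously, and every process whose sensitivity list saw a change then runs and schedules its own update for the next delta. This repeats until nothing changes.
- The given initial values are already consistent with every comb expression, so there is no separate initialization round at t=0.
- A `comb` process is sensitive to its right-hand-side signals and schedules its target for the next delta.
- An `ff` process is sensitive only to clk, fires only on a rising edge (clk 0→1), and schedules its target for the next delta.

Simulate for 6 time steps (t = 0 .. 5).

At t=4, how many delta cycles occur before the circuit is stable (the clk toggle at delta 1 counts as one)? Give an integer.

3

t0.Δ0 d=1 g=0 f=1 b=0 e=0 clk=0 a=1 c=0
t0.Δ1 d=1 g=0 f=1 b=0 e=0 clk=1 a=1 c=0
t0.Δ2 d=1 g=0 f=1 b=1 e=0 clk=1 a=1 c=0
t1.Δ0 d=1 g=0 f=1 b=1 e=0 clk=1 a=1 c=0
t1.Δ1 d=1 g=0 f=1 b=1 e=0 clk=0 a=1 c=0
t2.Δ0 d=1 g=0 f=1 b=1 e=0 clk=0 a=1 c=0
t2.Δ1 d=1 g=0 f=1 b=1 e=0 clk=1 a=1 c=0
t2.Δ2 d=1 g=0 f=1 b=1 e=1 clk=1 a=1 c=0
t2.Δ3 d=1 g=0 f=1 b=1 e=1 clk=1 a=0 c=0
t3.Δ0 d=1 g=0 f=1 b=1 e=1 clk=1 a=0 c=0
t3.Δ1 d=1 g=0 f=1 b=1 e=1 clk=0 a=0 c=0
t4.Δ0 d=1 g=0 f=1 b=1 e=1 clk=0 a=0 c=0
t4.Δ1 d=1 g=0 f=1 b=1 e=1 clk=1 a=0 c=0
t4.Δ2 d=1 g=0 f=1 b=1 e=0 clk=1 a=0 c=0
t4.Δ3 d=1 g=0 f=1 b=1 e=0 clk=1 a=1 c=0
t5.Δ0 d=1 g=0 f=1 b=1 e=0 clk=1 a=1 c=0
t5.Δ1 d=1 g=0 f=1 b=1 e=0 clk=0 a=1 c=0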